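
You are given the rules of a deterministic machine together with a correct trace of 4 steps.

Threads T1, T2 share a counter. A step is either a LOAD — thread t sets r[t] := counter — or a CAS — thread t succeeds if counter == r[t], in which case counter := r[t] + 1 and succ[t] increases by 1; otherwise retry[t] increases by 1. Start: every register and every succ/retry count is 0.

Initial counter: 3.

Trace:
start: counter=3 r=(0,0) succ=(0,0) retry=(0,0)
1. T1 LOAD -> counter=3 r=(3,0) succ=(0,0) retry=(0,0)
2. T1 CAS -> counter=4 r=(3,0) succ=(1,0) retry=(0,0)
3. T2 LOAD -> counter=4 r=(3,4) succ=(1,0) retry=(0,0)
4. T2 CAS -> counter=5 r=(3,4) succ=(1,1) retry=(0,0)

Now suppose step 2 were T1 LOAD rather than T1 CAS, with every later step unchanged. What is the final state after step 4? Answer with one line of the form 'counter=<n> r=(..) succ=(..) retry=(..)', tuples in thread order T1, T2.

counter=4 r=(3,3) succ=(0,1) retry=(0,0)

(re-executing from step 2 with the substitution; state before step 2: counter=3 r=(3,0) succ=(0,0) retry=(0,0))
2. T1 LOAD -> counter=3 r=(3,0) succ=(0,0) retry=(0,0)
3. T2 LOAD -> counter=3 r=(3,3) succ=(0,0) retry=(0,0)
4. T2 CAS -> counter=4 r=(3,3) succ=(0,1) retry=(0,0)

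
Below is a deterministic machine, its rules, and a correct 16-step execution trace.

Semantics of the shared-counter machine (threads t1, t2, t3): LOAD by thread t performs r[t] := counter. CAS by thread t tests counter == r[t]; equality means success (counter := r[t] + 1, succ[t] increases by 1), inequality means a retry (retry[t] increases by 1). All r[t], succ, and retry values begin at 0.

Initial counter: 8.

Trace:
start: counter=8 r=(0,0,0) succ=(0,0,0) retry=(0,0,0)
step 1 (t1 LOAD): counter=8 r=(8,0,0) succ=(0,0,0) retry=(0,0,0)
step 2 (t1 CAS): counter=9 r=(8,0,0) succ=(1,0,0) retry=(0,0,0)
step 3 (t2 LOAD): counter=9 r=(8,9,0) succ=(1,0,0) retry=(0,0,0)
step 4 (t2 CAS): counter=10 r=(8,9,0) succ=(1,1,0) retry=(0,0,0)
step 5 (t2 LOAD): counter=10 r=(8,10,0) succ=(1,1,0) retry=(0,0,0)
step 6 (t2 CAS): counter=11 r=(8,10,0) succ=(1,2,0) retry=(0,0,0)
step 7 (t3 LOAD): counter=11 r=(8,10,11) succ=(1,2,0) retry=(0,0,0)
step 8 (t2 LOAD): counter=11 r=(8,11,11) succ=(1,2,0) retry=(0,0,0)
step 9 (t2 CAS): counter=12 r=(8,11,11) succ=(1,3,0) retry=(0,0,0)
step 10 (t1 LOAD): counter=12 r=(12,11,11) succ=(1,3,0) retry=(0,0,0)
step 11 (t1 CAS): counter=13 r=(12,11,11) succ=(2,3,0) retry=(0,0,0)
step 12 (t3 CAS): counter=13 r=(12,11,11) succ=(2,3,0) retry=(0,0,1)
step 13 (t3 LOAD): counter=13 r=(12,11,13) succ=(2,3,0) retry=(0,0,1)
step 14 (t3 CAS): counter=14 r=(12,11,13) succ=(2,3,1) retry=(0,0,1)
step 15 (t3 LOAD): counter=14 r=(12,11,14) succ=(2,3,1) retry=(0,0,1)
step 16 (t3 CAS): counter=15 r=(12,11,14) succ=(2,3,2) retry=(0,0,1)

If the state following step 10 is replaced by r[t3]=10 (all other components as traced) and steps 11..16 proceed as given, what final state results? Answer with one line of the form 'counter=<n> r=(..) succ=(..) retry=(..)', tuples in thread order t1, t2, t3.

state after step 10 := counter=12 r=(12,11,10) succ=(1,3,0) retry=(0,0,0)
step 11 (t1 CAS): counter=13 r=(12,11,10) succ=(2,3,0) retry=(0,0,0)
step 12 (t3 CAS): counter=13 r=(12,11,10) succ=(2,3,0) retry=(0,0,1)
step 13 (t3 LOAD): counter=13 r=(12,11,13) succ=(2,3,0) retry=(0,0,1)
step 14 (t3 CAS): counter=14 r=(12,11,13) succ=(2,3,1) retry=(0,0,1)
step 15 (t3 LOAD): counter=14 r=(12,11,14) succ=(2,3,1) retry=(0,0,1)
step 16 (t3 CAS): counter=15 r=(12,11,14) succ=(2,3,2) retry=(0,0,1)

counter=15 r=(12,11,14) succ=(2,3,2) retry=(0,0,1)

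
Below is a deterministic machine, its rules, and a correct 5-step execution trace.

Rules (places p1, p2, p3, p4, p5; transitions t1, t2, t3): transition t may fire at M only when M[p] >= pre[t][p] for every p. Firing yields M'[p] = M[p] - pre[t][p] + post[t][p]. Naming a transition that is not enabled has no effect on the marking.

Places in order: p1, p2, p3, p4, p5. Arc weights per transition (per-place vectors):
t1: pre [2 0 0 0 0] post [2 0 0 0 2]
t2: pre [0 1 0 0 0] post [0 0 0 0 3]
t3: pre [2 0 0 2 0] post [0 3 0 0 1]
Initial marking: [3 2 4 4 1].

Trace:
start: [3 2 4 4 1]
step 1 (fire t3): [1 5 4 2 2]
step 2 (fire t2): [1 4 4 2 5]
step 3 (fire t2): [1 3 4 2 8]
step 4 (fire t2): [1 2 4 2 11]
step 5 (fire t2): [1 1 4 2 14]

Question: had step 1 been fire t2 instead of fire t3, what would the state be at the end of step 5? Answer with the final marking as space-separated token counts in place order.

3 0 4 4 7

(re-executing from step 1 with the substitution; state before step 1: [3 2 4 4 1])
step 1 (fire t2): [3 1 4 4 4]
step 2 (fire t2): [3 0 4 4 7]
step 3 (fire t2): [3 0 4 4 7]
step 4 (fire t2): [3 0 4 4 7]
step 5 (fire t2): [3 0 4 4 7]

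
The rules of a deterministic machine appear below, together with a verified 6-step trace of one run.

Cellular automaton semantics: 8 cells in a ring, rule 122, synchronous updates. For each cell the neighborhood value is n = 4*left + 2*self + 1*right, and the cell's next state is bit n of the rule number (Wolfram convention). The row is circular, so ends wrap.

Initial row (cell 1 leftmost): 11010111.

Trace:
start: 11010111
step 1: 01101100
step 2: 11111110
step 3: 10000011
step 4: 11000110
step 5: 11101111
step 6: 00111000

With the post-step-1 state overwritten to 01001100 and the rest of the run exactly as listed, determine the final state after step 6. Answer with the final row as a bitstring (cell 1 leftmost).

00110110

state after step 1 := 01001100
step 2: 10111110
step 3: 01100011
step 4: 11110111
step 5: 00011100
step 6: 00110110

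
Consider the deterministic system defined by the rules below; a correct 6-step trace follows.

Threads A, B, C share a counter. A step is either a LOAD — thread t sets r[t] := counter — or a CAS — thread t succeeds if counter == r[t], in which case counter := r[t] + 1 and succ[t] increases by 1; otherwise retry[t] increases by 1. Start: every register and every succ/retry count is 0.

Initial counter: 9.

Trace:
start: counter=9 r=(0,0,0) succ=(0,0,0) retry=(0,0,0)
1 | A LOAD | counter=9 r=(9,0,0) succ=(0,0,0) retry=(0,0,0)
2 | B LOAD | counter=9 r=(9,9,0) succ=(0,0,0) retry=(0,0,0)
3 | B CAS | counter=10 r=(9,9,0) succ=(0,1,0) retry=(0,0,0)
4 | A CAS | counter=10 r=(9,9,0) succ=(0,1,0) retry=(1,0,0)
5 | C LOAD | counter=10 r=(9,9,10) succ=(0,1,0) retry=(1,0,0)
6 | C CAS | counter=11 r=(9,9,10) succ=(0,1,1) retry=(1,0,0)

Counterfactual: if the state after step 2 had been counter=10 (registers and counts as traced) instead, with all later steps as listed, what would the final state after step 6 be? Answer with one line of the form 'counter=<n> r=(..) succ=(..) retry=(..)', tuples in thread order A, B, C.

state after step 2 := counter=10 r=(9,9,0) succ=(0,0,0) retry=(0,0,0)
3 | B CAS | counter=10 r=(9,9,0) succ=(0,0,0) retry=(0,1,0)
4 | A CAS | counter=10 r=(9,9,0) succ=(0,0,0) retry=(1,1,0)
5 | C LOAD | counter=10 r=(9,9,10) succ=(0,0,0) retry=(1,1,0)
6 | C CAS | counter=11 r=(9,9,10) succ=(0,0,1) retry=(1,1,0)

counter=11 r=(9,9,10) succ=(0,0,1) retry=(1,1,0)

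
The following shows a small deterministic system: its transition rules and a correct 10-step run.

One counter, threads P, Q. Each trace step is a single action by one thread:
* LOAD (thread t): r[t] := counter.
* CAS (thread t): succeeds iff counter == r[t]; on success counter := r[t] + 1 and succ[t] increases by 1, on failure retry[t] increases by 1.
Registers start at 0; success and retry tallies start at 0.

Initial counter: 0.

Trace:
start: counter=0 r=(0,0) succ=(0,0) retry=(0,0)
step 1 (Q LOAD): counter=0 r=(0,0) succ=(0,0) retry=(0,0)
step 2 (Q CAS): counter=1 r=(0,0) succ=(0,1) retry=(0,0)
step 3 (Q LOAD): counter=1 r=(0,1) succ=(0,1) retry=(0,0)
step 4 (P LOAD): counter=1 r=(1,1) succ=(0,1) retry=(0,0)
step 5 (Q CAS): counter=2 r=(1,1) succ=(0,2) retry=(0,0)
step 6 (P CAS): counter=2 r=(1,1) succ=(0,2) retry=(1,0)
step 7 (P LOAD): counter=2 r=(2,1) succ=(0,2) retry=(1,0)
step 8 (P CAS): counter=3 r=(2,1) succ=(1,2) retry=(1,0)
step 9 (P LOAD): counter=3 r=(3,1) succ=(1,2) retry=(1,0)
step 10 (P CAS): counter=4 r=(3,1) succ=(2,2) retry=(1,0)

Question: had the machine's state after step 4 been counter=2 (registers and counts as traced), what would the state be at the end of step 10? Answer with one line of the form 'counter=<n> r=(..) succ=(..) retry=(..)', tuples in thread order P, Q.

state after step 4 := counter=2 r=(1,1) succ=(0,1) retry=(0,0)
step 5 (Q CAS): counter=2 r=(1,1) succ=(0,1) retry=(0,1)
step 6 (P CAS): counter=2 r=(1,1) succ=(0,1) retry=(1,1)
step 7 (P LOAD): counter=2 r=(2,1) succ=(0,1) retry=(1,1)
step 8 (P CAS): counter=3 r=(2,1) succ=(1,1) retry=(1,1)
step 9 (P LOAD): counter=3 r=(3,1) succ=(1,1) retry=(1,1)
step 10 (P CAS): counter=4 r=(3,1) succ=(2,1) retry=(1,1)

counter=4 r=(3,1) succ=(2,1) retry=(1,1)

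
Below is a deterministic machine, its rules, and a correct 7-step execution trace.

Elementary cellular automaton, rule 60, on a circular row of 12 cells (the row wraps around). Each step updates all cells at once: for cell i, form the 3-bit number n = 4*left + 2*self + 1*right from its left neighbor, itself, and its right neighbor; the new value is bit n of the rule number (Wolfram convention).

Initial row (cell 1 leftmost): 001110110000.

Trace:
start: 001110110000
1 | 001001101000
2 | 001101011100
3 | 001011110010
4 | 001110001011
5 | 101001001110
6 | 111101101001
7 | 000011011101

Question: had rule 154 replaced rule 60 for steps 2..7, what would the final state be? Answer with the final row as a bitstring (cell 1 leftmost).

101010100011

(re-executing steps 2..7 under rule 154; state before step 2: 001001101000)
2 | 010111000100
3 | 100110101010
4 | 011100000000
5 | 111010000000
6 | 110001000001
7 | 101010100011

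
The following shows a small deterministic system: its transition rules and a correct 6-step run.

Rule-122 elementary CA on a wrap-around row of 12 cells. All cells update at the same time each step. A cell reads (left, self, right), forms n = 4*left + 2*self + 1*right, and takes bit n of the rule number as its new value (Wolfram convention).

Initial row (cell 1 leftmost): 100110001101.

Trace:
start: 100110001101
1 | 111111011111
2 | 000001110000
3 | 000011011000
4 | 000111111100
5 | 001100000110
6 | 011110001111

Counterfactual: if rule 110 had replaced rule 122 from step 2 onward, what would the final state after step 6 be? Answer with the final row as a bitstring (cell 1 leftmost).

011100110000

(re-executing steps 2..6 under rule 110; state before step 2: 111111011111)
2 | 000001110000
3 | 000011010000
4 | 000111110000
5 | 001100010000
6 | 011100110000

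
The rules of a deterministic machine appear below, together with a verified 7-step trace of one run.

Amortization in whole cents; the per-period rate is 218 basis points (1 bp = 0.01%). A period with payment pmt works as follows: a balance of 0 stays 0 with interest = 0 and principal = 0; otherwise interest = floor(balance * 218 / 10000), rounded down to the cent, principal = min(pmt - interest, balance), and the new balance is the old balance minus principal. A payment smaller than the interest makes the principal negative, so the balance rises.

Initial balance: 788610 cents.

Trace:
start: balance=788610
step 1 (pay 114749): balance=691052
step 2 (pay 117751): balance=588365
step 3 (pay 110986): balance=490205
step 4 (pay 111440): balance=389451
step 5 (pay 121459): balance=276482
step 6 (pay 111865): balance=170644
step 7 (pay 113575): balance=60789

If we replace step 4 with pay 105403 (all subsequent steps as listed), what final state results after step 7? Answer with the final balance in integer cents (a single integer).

(re-executing from step 4 with the substitution; state before step 4: balance=490205)
step 4 (pay 105403): balance=395488
step 5 (pay 121459): balance=282650
step 6 (pay 111865): balance=176946
step 7 (pay 113575): balance=67228

67228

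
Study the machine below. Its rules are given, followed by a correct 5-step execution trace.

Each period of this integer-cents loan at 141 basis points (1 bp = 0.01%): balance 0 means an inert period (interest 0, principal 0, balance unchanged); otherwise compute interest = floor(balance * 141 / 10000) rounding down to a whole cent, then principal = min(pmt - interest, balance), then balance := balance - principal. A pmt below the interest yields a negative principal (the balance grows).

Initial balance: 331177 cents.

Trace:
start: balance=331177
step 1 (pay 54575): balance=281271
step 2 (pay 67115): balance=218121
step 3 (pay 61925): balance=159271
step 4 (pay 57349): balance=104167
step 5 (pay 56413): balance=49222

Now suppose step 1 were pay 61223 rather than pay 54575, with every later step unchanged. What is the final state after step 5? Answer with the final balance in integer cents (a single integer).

(re-executing from step 1 with the substitution; state before step 1: balance=331177)
step 1 (pay 61223): balance=274623
step 2 (pay 67115): balance=211380
step 3 (pay 61925): balance=152435
step 4 (pay 57349): balance=97235
step 5 (pay 56413): balance=42193

42193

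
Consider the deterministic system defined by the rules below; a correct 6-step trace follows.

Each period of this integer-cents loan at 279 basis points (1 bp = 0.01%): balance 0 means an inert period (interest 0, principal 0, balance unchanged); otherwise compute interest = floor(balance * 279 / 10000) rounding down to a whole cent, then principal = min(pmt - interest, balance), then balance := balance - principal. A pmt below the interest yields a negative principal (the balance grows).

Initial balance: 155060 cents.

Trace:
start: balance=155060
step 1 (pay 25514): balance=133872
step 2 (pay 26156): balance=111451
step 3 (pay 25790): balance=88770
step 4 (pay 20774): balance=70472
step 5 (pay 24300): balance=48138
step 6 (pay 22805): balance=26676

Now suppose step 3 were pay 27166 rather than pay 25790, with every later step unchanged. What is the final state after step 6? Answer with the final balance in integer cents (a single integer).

25181

(re-executing from step 3 with the substitution; state before step 3: balance=111451)
step 3 (pay 27166): balance=87394
step 4 (pay 20774): balance=69058
step 5 (pay 24300): balance=46684
step 6 (pay 22805): balance=25181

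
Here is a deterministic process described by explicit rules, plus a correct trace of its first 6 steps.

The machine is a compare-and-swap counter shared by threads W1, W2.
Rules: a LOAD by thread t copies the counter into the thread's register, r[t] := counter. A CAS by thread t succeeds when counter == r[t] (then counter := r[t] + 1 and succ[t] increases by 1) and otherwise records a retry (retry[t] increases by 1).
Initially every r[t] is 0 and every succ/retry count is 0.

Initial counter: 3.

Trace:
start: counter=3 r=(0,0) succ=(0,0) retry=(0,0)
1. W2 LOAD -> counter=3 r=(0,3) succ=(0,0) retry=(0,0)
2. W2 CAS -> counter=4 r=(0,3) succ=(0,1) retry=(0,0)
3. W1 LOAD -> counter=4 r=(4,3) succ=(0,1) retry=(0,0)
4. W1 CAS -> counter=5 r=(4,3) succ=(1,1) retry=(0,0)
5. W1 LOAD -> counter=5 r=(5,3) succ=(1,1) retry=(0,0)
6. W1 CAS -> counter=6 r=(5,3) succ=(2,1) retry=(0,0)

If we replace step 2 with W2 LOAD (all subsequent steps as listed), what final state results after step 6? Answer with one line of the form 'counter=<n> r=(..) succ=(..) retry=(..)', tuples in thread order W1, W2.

(re-executing from step 2 with the substitution; state before step 2: counter=3 r=(0,3) succ=(0,0) retry=(0,0))
2. W2 LOAD -> counter=3 r=(0,3) succ=(0,0) retry=(0,0)
3. W1 LOAD -> counter=3 r=(3,3) succ=(0,0) retry=(0,0)
4. W1 CAS -> counter=4 r=(3,3) succ=(1,0) retry=(0,0)
5. W1 LOAD -> counter=4 r=(4,3) succ=(1,0) retry=(0,0)
6. W1 CAS -> counter=5 r=(4,3) succ=(2,0) retry=(0,0)

counter=5 r=(4,3) succ=(2,0) retry=(0,0)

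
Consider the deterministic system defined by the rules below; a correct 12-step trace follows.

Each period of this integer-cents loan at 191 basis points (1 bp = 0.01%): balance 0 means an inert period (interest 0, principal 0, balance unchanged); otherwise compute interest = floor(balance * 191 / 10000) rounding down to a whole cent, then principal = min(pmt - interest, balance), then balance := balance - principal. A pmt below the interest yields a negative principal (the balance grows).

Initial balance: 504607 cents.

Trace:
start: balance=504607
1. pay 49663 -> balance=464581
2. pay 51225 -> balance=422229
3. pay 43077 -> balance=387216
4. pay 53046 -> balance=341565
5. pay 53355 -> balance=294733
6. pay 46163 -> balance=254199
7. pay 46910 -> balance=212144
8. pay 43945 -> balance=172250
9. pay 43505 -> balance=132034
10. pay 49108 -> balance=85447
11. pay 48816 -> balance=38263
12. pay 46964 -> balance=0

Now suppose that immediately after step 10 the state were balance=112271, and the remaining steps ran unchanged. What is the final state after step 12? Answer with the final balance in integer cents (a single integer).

19887

state after step 10 := balance=112271
11. pay 48816 -> balance=65599
12. pay 46964 -> balance=19887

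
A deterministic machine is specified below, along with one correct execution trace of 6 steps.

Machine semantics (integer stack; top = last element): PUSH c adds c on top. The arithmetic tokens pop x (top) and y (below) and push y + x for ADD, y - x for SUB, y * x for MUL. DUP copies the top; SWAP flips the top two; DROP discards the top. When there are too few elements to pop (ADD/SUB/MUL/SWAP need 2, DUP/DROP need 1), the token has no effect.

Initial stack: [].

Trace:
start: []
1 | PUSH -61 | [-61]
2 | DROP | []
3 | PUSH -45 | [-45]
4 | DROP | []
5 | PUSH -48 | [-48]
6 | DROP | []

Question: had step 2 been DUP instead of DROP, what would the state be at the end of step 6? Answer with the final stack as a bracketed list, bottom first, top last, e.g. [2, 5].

[-61, -61]

(re-executing from step 2 with the substitution; state before step 2: [-61])
2 | DUP | [-61, -61]
3 | PUSH -45 | [-61, -61, -45]
4 | DROP | [-61, -61]
5 | PUSH -48 | [-61, -61, -48]
6 | DROP | [-61, -61]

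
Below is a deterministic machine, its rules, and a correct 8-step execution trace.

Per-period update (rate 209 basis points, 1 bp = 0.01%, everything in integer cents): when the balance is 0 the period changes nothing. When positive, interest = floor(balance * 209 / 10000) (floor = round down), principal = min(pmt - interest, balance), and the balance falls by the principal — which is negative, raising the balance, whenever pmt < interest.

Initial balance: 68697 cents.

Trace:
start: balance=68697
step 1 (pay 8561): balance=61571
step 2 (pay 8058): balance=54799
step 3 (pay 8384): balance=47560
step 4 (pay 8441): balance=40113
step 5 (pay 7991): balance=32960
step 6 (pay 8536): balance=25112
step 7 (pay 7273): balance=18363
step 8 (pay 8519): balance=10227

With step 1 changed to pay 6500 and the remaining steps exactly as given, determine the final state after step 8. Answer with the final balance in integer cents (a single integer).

12609

(re-executing from step 1 with the substitution; state before step 1: balance=68697)
step 1 (pay 6500): balance=63632
step 2 (pay 8058): balance=56903
step 3 (pay 8384): balance=49708
step 4 (pay 8441): balance=42305
step 5 (pay 7991): balance=35198
step 6 (pay 8536): balance=27397
step 7 (pay 7273): balance=20696
step 8 (pay 8519): balance=12609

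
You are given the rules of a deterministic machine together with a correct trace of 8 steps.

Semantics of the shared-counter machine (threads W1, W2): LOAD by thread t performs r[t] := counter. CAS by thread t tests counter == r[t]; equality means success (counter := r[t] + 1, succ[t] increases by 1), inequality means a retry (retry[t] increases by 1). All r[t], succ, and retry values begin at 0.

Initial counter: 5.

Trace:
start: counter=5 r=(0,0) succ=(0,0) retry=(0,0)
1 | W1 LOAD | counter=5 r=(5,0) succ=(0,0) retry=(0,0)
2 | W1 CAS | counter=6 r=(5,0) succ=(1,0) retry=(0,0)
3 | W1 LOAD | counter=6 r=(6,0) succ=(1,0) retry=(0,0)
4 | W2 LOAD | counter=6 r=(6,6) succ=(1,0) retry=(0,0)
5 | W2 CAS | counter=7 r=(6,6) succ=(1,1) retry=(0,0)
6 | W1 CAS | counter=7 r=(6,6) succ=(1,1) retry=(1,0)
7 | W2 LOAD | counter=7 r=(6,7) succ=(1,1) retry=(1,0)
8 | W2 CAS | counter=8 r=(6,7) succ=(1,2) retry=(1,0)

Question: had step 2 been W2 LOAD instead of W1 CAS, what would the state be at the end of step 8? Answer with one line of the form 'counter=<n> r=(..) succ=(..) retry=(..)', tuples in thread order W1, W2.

counter=7 r=(5,6) succ=(0,2) retry=(1,0)

(re-executing from step 2 with the substitution; state before step 2: counter=5 r=(5,0) succ=(0,0) retry=(0,0))
2 | W2 LOAD | counter=5 r=(5,5) succ=(0,0) retry=(0,0)
3 | W1 LOAD | counter=5 r=(5,5) succ=(0,0) retry=(0,0)
4 | W2 LOAD | counter=5 r=(5,5) succ=(0,0) retry=(0,0)
5 | W2 CAS | counter=6 r=(5,5) succ=(0,1) retry=(0,0)
6 | W1 CAS | counter=6 r=(5,5) succ=(0,1) retry=(1,0)
7 | W2 LOAD | counter=6 r=(5,6) succ=(0,1) retry=(1,0)
8 | W2 CAS | counter=7 r=(5,6) succ=(0,2) retry=(1,0)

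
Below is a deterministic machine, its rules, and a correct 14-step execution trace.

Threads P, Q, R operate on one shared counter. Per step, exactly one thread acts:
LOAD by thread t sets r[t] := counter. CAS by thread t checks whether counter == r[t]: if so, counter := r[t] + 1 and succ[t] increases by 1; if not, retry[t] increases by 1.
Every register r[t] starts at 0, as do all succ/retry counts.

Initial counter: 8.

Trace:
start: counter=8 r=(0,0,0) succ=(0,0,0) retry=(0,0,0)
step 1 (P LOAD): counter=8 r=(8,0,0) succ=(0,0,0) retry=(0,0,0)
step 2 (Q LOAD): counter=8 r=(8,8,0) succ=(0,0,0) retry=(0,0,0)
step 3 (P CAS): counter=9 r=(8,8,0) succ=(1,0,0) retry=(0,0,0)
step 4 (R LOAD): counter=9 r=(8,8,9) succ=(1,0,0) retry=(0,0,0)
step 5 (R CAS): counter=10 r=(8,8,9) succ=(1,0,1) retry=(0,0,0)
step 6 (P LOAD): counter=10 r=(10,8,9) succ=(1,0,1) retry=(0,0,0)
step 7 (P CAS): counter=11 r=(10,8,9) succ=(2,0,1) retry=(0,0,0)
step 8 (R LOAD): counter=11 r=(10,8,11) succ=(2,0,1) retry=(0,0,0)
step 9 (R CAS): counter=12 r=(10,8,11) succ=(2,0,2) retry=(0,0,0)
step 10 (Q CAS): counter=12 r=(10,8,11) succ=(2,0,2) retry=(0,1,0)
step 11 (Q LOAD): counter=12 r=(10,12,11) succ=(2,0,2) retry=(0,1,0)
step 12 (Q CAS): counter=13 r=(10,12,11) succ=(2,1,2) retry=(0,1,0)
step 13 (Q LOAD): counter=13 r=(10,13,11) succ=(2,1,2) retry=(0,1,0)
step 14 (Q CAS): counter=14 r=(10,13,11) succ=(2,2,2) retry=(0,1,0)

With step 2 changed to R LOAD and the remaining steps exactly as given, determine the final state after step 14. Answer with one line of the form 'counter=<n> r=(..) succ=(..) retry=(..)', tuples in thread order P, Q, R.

(re-executing from step 2 with the substitution; state before step 2: counter=8 r=(8,0,0) succ=(0,0,0) retry=(0,0,0))
step 2 (R LOAD): counter=8 r=(8,0,8) succ=(0,0,0) retry=(0,0,0)
step 3 (P CAS): counter=9 r=(8,0,8) succ=(1,0,0) retry=(0,0,0)
step 4 (R LOAD): counter=9 r=(8,0,9) succ=(1,0,0) retry=(0,0,0)
step 5 (R CAS): counter=10 r=(8,0,9) succ=(1,0,1) retry=(0,0,0)
step 6 (P LOAD): counter=10 r=(10,0,9) succ=(1,0,1) retry=(0,0,0)
step 7 (P CAS): counter=11 r=(10,0,9) succ=(2,0,1) retry=(0,0,0)
step 8 (R LOAD): counter=11 r=(10,0,11) succ=(2,0,1) retry=(0,0,0)
step 9 (R CAS): counter=12 r=(10,0,11) succ=(2,0,2) retry=(0,0,0)
step 10 (Q CAS): counter=12 r=(10,0,11) succ=(2,0,2) retry=(0,1,0)
step 11 (Q LOAD): counter=12 r=(10,12,11) succ=(2,0,2) retry=(0,1,0)
step 12 (Q CAS): counter=13 r=(10,12,11) succ=(2,1,2) retry=(0,1,0)
step 13 (Q LOAD): counter=13 r=(10,13,11) succ=(2,1,2) retry=(0,1,0)
step 14 (Q CAS): counter=14 r=(10,13,11) succ=(2,2,2) retry=(0,1,0)

counter=14 r=(10,13,11) succ=(2,2,2) retry=(0,1,0)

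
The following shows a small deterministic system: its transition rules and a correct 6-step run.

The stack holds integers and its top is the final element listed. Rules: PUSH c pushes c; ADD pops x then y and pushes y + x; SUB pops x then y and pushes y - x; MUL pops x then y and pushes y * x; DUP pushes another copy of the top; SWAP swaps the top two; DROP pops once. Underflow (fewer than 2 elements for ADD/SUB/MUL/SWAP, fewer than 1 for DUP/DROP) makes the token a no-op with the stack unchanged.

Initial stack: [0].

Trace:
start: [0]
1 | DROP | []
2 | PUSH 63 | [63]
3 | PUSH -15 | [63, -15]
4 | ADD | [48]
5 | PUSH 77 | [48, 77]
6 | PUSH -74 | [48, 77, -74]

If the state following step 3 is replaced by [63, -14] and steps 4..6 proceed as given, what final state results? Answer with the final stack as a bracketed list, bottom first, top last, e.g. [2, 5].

state after step 3 := [63, -14]
4 | ADD | [49]
5 | PUSH 77 | [49, 77]
6 | PUSH -74 | [49, 77, -74]

[49, 77, -74]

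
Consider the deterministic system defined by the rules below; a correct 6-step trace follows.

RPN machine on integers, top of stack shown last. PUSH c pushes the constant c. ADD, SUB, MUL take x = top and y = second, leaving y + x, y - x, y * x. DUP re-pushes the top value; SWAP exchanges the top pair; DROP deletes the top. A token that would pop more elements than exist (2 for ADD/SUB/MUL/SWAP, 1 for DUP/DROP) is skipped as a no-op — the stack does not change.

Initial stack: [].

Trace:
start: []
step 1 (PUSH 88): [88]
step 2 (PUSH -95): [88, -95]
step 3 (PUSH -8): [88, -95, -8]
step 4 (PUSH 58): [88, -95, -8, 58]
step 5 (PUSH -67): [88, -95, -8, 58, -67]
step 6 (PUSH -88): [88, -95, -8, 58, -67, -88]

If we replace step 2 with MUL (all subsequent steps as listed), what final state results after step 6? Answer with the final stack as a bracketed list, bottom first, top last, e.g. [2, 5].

(re-executing from step 2 with the substitution; state before step 2: [88])
step 2 (MUL): [88]
step 3 (PUSH -8): [88, -8]
step 4 (PUSH 58): [88, -8, 58]
step 5 (PUSH -67): [88, -8, 58, -67]
step 6 (PUSH -88): [88, -8, 58, -67, -88]

[88, -8, 58, -67, -88]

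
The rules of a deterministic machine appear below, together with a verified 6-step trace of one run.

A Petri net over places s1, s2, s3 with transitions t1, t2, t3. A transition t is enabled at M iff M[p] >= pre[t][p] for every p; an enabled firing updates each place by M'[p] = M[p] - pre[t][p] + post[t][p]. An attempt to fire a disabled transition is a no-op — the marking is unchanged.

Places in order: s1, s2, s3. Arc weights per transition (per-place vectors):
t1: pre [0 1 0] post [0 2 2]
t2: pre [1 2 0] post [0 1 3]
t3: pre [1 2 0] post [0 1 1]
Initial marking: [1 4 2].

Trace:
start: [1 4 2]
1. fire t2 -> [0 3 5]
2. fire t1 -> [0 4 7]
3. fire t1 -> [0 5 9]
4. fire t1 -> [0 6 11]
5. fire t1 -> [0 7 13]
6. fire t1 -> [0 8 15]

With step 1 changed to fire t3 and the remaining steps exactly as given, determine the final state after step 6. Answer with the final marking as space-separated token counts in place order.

(re-executing from step 1 with the substitution; state before step 1: [1 4 2])
1. fire t3 -> [0 3 3]
2. fire t1 -> [0 4 5]
3. fire t1 -> [0 5 7]
4. fire t1 -> [0 6 9]
5. fire t1 -> [0 7 11]
6. fire t1 -> [0 8 13]

0 8 13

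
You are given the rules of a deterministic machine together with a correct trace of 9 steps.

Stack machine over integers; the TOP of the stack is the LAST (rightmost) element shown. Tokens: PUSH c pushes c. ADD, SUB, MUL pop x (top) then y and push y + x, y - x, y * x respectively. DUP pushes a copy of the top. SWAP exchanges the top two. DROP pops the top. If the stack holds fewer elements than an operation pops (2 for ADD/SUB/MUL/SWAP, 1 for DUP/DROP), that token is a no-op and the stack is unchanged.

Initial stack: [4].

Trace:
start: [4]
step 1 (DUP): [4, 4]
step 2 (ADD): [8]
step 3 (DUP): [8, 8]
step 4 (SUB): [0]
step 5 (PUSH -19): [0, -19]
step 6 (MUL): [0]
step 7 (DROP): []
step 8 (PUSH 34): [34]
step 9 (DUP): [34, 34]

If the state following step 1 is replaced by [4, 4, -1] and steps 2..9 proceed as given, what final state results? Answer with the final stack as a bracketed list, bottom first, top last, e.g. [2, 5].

[4, 34, 34]

state after step 1 := [4, 4, -1]
step 2 (ADD): [4, 3]
step 3 (DUP): [4, 3, 3]
step 4 (SUB): [4, 0]
step 5 (PUSH -19): [4, 0, -19]
step 6 (MUL): [4, 0]
step 7 (DROP): [4]
step 8 (PUSH 34): [4, 34]
step 9 (DUP): [4, 34, 34]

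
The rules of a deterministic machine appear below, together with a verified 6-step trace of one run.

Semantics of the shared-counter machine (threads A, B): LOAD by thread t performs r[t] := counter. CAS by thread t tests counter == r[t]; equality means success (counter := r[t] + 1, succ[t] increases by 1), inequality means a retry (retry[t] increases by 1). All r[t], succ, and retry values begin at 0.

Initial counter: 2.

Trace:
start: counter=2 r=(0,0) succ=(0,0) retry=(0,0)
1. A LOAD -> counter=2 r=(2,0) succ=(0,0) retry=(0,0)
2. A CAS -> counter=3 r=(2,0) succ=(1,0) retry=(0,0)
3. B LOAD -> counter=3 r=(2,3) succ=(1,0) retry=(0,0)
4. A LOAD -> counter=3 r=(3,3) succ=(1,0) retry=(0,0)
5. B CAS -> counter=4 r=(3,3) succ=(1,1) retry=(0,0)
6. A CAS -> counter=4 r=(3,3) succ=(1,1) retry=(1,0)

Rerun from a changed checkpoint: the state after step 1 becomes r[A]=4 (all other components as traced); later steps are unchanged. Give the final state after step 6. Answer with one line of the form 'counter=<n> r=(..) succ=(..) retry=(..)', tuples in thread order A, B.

counter=3 r=(2,2) succ=(0,1) retry=(2,0)

state after step 1 := counter=2 r=(4,0) succ=(0,0) retry=(0,0)
2. A CAS -> counter=2 r=(4,0) succ=(0,0) retry=(1,0)
3. B LOAD -> counter=2 r=(4,2) succ=(0,0) retry=(1,0)
4. A LOAD -> counter=2 r=(2,2) succ=(0,0) retry=(1,0)
5. B CAS -> counter=3 r=(2,2) succ=(0,1) retry=(1,0)
6. A CAS -> counter=3 r=(2,2) succ=(0,1) retry=(2,0)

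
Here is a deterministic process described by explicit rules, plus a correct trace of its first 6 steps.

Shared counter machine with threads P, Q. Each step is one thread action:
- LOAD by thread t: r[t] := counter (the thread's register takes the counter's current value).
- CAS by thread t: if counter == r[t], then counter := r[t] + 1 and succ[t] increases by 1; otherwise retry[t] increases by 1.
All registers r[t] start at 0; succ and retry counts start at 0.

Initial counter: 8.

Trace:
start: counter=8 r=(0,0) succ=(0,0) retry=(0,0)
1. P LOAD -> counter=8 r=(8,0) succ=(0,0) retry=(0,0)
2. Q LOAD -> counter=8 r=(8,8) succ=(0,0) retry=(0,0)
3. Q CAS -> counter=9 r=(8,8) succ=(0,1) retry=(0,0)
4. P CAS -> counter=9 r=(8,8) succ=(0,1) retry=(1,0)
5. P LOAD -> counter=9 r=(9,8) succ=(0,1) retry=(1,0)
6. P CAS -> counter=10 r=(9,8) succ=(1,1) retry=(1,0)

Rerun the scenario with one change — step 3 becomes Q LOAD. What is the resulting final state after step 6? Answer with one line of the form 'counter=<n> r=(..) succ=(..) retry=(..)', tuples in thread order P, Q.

(re-executing from step 3 with the substitution; state before step 3: counter=8 r=(8,8) succ=(0,0) retry=(0,0))
3. Q LOAD -> counter=8 r=(8,8) succ=(0,0) retry=(0,0)
4. P CAS -> counter=9 r=(8,8) succ=(1,0) retry=(0,0)
5. P LOAD -> counter=9 r=(9,8) succ=(1,0) retry=(0,0)
6. P CAS -> counter=10 r=(9,8) succ=(2,0) retry=(0,0)

counter=10 r=(9,8) succ=(2,0) retry=(0,0)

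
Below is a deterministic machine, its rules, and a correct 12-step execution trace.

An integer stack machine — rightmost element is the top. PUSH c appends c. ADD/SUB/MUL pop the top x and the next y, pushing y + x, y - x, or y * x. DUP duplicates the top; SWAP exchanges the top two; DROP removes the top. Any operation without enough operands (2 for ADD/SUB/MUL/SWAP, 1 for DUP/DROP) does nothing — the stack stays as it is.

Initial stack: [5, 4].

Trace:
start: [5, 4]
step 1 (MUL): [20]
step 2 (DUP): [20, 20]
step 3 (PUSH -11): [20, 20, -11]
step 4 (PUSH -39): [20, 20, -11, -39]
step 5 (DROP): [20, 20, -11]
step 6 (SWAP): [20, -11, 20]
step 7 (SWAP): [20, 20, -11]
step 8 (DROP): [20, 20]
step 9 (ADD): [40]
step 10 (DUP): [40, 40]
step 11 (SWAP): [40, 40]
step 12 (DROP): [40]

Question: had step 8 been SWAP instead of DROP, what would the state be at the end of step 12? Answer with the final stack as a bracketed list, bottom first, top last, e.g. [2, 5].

[20, 9]

(re-executing from step 8 with the substitution; state before step 8: [20, 20, -11])
step 8 (SWAP): [20, -11, 20]
step 9 (ADD): [20, 9]
step 10 (DUP): [20, 9, 9]
step 11 (SWAP): [20, 9, 9]
step 12 (DROP): [20, 9]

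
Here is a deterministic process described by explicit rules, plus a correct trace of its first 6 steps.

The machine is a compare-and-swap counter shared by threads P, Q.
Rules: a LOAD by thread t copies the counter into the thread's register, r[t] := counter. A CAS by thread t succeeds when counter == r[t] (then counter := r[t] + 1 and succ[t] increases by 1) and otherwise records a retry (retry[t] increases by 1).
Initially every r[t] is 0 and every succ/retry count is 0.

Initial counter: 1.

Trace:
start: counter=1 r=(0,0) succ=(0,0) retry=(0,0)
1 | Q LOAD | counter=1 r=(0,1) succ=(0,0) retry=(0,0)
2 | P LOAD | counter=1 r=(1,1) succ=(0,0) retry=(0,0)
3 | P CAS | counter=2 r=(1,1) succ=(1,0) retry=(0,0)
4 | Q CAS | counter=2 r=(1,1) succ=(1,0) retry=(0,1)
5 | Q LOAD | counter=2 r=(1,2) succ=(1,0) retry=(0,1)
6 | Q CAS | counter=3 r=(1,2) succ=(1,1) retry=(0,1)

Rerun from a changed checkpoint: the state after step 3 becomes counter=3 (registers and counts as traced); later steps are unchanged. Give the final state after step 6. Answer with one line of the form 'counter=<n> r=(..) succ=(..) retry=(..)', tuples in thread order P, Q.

counter=4 r=(1,3) succ=(1,1) retry=(0,1)

state after step 3 := counter=3 r=(1,1) succ=(1,0) retry=(0,0)
4 | Q CAS | counter=3 r=(1,1) succ=(1,0) retry=(0,1)
5 | Q LOAD | counter=3 r=(1,3) succ=(1,0) retry=(0,1)
6 | Q CAS | counter=4 r=(1,3) succ=(1,1) retry=(0,1)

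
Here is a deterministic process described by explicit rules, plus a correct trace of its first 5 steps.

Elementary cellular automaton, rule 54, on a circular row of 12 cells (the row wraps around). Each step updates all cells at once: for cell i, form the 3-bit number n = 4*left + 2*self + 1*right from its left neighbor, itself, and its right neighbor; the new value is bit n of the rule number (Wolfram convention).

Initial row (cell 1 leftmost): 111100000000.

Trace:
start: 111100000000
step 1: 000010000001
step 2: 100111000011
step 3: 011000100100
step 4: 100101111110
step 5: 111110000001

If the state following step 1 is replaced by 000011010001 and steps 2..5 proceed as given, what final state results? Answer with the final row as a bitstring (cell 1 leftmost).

state after step 1 := 000011010001
step 2: 100100111011
step 3: 011111000100
step 4: 100000101110
step 5: 110001110001

110001110001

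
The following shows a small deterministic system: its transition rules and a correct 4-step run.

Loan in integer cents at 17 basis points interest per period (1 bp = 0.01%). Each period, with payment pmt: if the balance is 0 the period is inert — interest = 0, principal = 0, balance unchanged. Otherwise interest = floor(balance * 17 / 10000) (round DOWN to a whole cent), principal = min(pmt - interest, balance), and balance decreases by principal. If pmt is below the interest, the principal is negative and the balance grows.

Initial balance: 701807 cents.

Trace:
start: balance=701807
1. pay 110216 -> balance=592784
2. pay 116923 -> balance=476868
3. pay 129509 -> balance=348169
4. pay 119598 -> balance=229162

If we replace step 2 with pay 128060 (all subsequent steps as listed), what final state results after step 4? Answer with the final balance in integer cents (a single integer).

(re-executing from step 2 with the substitution; state before step 2: balance=592784)
2. pay 128060 -> balance=465731
3. pay 129509 -> balance=337013
4. pay 119598 -> balance=217987

217987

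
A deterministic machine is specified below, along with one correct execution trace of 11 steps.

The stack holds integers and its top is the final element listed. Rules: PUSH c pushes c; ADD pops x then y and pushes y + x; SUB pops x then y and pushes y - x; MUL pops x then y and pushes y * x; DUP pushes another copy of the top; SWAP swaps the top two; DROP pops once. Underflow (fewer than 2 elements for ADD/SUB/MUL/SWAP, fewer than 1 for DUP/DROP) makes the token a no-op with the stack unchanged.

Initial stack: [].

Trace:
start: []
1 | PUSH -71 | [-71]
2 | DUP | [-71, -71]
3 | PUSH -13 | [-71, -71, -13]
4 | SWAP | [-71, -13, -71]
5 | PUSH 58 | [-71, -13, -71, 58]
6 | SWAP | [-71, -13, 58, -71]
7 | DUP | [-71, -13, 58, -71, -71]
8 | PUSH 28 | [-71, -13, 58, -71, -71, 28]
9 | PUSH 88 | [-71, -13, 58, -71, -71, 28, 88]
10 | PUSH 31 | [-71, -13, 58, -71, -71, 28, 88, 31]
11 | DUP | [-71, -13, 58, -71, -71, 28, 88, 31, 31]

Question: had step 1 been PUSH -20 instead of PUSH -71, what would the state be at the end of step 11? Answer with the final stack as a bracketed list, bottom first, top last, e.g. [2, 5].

[-20, -13, 58, -20, -20, 28, 88, 31, 31]

(re-executing from step 1 with the substitution; state before step 1: [])
1 | PUSH -20 | [-20]
2 | DUP | [-20, -20]
3 | PUSH -13 | [-20, -20, -13]
4 | SWAP | [-20, -13, -20]
5 | PUSH 58 | [-20, -13, -20, 58]
6 | SWAP | [-20, -13, 58, -20]
7 | DUP | [-20, -13, 58, -20, -20]
8 | PUSH 28 | [-20, -13, 58, -20, -20, 28]
9 | PUSH 88 | [-20, -13, 58, -20, -20, 28, 88]
10 | PUSH 31 | [-20, -13, 58, -20, -20, 28, 88, 31]
11 | DUP | [-20, -13, 58, -20, -20, 28, 88, 31, 31]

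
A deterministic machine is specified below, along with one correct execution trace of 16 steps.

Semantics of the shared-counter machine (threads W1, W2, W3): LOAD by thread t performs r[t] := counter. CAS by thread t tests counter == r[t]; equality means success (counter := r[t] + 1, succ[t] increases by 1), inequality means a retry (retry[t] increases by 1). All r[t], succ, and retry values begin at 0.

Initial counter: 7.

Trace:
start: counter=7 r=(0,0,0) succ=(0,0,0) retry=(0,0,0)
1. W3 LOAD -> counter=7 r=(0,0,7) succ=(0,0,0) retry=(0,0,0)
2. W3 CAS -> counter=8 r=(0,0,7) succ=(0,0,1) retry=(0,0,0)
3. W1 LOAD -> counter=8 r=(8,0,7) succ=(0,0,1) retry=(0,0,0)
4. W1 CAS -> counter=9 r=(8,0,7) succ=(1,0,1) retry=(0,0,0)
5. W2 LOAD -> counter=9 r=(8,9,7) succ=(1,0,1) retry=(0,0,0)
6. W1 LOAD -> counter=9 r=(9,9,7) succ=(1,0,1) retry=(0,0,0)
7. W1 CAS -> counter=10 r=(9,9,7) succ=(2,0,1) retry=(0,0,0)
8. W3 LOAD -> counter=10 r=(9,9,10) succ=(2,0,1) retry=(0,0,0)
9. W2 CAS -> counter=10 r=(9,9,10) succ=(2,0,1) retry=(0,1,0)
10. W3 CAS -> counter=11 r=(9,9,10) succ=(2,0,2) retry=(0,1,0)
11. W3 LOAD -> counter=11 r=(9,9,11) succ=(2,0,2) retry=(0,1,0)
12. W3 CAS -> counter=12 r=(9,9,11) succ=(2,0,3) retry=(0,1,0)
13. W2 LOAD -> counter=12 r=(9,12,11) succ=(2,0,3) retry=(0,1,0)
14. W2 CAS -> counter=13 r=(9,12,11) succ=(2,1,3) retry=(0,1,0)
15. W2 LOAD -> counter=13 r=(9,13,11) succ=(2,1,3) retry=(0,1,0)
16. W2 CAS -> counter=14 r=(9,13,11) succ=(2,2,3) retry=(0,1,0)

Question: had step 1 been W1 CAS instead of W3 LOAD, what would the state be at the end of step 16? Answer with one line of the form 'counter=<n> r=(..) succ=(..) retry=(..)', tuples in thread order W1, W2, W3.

counter=13 r=(8,12,10) succ=(2,2,2) retry=(1,1,1)

(re-executing from step 1 with the substitution; state before step 1: counter=7 r=(0,0,0) succ=(0,0,0) retry=(0,0,0))
1. W1 CAS -> counter=7 r=(0,0,0) succ=(0,0,0) retry=(1,0,0)
2. W3 CAS -> counter=7 r=(0,0,0) succ=(0,0,0) retry=(1,0,1)
3. W1 LOAD -> counter=7 r=(7,0,0) succ=(0,0,0) retry=(1,0,1)
4. W1 CAS -> counter=8 r=(7,0,0) succ=(1,0,0) retry=(1,0,1)
5. W2 LOAD -> counter=8 r=(7,8,0) succ=(1,0,0) retry=(1,0,1)
6. W1 LOAD -> counter=8 r=(8,8,0) succ=(1,0,0) retry=(1,0,1)
7. W1 CAS -> counter=9 r=(8,8,0) succ=(2,0,0) retry=(1,0,1)
8. W3 LOAD -> counter=9 r=(8,8,9) succ=(2,0,0) retry=(1,0,1)
9. W2 CAS -> counter=9 r=(8,8,9) succ=(2,0,0) retry=(1,1,1)
10. W3 CAS -> counter=10 r=(8,8,9) succ=(2,0,1) retry=(1,1,1)
11. W3 LOAD -> counter=10 r=(8,8,10) succ=(2,0,1) retry=(1,1,1)
12. W3 CAS -> counter=11 r=(8,8,10) succ=(2,0,2) retry=(1,1,1)
13. W2 LOAD -> counter=11 r=(8,11,10) succ=(2,0,2) retry=(1,1,1)
14. W2 CAS -> counter=12 r=(8,11,10) succ=(2,1,2) retry=(1,1,1)
15. W2 LOAD -> counter=12 r=(8,12,10) succ=(2,1,2) retry=(1,1,1)
16. W2 CAS -> counter=13 r=(8,12,10) succ=(2,2,2) retry=(1,1,1)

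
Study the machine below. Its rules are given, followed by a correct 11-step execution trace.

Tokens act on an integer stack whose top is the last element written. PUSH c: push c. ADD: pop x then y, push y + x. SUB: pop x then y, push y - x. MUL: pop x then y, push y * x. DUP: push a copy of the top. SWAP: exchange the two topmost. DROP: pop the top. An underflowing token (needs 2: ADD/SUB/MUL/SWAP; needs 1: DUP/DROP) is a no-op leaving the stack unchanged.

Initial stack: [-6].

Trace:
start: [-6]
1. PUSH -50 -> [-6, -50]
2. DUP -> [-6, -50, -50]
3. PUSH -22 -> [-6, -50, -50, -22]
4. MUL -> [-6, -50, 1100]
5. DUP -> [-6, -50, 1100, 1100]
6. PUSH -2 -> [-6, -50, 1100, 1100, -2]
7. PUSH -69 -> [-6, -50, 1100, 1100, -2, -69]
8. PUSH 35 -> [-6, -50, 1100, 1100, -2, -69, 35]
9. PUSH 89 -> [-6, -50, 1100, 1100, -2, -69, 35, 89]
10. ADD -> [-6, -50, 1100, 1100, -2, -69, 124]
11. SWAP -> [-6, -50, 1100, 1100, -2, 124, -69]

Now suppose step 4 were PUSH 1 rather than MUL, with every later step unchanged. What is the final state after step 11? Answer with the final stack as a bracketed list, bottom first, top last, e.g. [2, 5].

(re-executing from step 4 with the substitution; state before step 4: [-6, -50, -50, -22])
4. PUSH 1 -> [-6, -50, -50, -22, 1]
5. DUP -> [-6, -50, -50, -22, 1, 1]
6. PUSH -2 -> [-6, -50, -50, -22, 1, 1, -2]
7. PUSH -69 -> [-6, -50, -50, -22, 1, 1, -2, -69]
8. PUSH 35 -> [-6, -50, -50, -22, 1, 1, -2, -69, 35]
9. PUSH 89 -> [-6, -50, -50, -22, 1, 1, -2, -69, 35, 89]
10. ADD -> [-6, -50, -50, -22, 1, 1, -2, -69, 124]
11. SWAP -> [-6, -50, -50, -22, 1, 1, -2, 124, -69]

[-6, -50, -50, -22, 1, 1, -2, 124, -69]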